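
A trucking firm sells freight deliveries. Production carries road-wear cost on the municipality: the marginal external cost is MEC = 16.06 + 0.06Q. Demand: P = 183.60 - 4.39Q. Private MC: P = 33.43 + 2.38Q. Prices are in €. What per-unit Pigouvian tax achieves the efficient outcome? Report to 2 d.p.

Social marginal cost = private MC + MEC = 49.49 + 2.44Q.
Set SMC = demand: 49.49 + 2.44Q = 183.60 - 4.39Q → Q* = 19.6354.
The Pigouvian tax equals MEC at Q*: 16.06 + 0.06×19.6354 = 17.2381.

tax = €17.24 per unit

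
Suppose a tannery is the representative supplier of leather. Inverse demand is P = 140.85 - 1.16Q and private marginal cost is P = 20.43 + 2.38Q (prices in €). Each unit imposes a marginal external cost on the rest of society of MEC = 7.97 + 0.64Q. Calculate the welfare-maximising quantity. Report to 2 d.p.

Social marginal cost = private MC + MEC = 28.40 + 3.02Q.
Set SMC = demand: 28.40 + 3.02Q = 140.85 - 1.16Q → Q* = 26.9019.

Q* = 26.90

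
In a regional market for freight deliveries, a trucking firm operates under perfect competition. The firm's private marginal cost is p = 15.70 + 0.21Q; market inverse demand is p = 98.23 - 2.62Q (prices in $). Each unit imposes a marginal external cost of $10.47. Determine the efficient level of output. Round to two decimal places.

Q* = 25.46

Social marginal cost = private MC + MEC = 26.17 + 0.21Q.
Set SMC = demand: 26.17 + 0.21Q = 98.23 - 2.62Q → Q* = 25.4629.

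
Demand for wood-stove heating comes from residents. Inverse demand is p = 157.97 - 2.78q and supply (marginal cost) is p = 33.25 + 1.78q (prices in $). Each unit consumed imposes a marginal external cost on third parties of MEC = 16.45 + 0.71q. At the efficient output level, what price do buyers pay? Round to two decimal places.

Social marginal benefit = demand − MEC = 141.52 - 3.49q.
Set SMB = MC: 141.52 - 3.49q = 33.25 + 1.78q → q* = 20.5446.
Consumer price on the demand curve at q*: 157.97 − 2.78×20.5446 = 100.8560.

P = $100.86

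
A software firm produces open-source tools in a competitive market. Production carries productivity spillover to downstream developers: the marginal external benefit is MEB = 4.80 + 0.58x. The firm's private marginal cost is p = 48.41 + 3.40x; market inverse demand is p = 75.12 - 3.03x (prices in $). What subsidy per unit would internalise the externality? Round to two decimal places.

Social marginal cost = private MC − MEB = 43.61 + 2.82x.
Set SMC = demand: 43.61 + 2.82x = 75.12 - 3.03x → x* = 5.3863.
The Pigouvian subsidy equals MEB at x*: 4.80 + 0.58×5.3863 = 7.9241.

subsidy = $7.92 per unit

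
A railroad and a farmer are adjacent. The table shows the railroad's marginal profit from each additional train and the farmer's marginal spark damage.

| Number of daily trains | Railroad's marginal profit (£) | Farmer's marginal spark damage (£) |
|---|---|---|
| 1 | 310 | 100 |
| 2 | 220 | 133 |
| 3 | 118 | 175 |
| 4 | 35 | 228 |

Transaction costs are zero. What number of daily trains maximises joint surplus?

2

Bargaining reaches the level where marginal profit last exceeds marginal spark damage.
That holds through level 2 (220 ≥ 133) but not at 3 (118 < 175).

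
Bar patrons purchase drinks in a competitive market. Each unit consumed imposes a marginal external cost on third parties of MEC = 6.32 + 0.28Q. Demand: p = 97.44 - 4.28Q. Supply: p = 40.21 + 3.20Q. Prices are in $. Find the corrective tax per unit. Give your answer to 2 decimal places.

Social marginal benefit = demand − MEC = 91.12 - 4.56Q.
Set SMB = MC: 91.12 - 4.56Q = 40.21 + 3.20Q → Q* = 6.5606.
The Pigouvian tax equals MEC at Q*: 6.32 + 0.28×6.5606 = 8.1570.

tax = $8.16 per unit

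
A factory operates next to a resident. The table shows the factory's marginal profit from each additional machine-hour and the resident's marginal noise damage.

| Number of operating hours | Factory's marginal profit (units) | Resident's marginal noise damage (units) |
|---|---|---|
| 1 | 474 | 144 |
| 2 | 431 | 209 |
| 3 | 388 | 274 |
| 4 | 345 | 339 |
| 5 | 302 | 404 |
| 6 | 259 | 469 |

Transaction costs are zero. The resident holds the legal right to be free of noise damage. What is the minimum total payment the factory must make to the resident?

966

Efficient level: marginal profit ≥ marginal noise damage through level 4, so k* = 4.
With the resident holding the right, the factory must at least compensate total damage at k*: 144 + 209 + 274 + 339 = 966.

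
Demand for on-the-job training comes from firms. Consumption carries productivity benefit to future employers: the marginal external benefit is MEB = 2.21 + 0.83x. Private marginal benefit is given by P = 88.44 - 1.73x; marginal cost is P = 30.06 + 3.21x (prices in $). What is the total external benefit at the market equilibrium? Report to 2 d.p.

Market equilibrium (private): 30.06 + 3.21x = 88.44 - 1.73x → x_m = 11.8178.
Total external benefit = ∫₀^{x_m} (2.21 + 0.83x) dx = 2.21×11.8178 + ½×0.83×11.8178² = 84.0764.

$84.08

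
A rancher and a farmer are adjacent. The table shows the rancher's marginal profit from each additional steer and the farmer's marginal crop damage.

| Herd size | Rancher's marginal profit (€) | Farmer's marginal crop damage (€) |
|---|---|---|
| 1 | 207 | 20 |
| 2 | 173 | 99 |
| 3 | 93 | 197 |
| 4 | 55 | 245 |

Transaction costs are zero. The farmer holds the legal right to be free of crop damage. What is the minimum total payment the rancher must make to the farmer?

€119

Efficient level: marginal profit ≥ marginal crop damage through level 2, so k* = 2.
With the farmer holding the right, the rancher must at least compensate total damage at k*: 20 + 99 = 119.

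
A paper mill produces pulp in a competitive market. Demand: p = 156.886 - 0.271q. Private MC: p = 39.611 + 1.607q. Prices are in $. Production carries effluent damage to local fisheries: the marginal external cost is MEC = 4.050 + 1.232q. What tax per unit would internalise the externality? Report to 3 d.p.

Social marginal cost = private MC + MEC = 43.661 + 2.839q.
Set SMC = demand: 43.661 + 2.839q = 156.886 - 0.271q → q* = 36.4068.
The Pigouvian tax equals MEC at q*: 4.050 + 1.232×36.4068 = 48.9032.

tax = $48.903 per unit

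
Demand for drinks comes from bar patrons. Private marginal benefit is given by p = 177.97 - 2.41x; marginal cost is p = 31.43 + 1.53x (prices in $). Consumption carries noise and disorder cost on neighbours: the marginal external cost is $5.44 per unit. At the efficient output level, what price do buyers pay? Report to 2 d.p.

Social marginal benefit = demand − MEC = 172.53 - 2.41x.
Set SMB = MC: 172.53 - 2.41x = 31.43 + 1.53x → x* = 35.8122.
Consumer price on the demand curve at x*: 177.97 − 2.41×35.8122 = 91.6626.

P = $91.66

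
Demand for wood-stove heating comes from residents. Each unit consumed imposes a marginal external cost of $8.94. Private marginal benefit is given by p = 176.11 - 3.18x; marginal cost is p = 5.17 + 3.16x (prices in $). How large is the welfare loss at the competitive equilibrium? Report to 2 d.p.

DWL = $6.30

Market equilibrium (private): 5.17 + 3.16x = 176.11 - 3.18x → x_m = 26.9621.
Social marginal benefit = demand − MEC = 167.17 - 3.18x.
Set SMB = MC: 167.17 - 3.18x = 5.17 + 3.16x → x* = 25.5521.
Height of the DWL triangle at x_m is MC(x_m) − SMB(x_m) = MEC(x_m) = 8.9400.
DWL = ½ × 1.4100 × 8.9400 = 6.3027.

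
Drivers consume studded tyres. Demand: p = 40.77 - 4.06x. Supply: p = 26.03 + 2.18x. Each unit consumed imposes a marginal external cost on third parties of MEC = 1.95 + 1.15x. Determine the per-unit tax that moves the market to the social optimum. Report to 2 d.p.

Social marginal benefit = demand − MEC = 38.82 - 5.21x.
Set SMB = MC: 38.82 - 5.21x = 26.03 + 2.18x → x* = 1.7307.
The Pigouvian tax equals MEC at x*: 1.95 + 1.15×1.7307 = 3.9403.

tax = 3.94 per unit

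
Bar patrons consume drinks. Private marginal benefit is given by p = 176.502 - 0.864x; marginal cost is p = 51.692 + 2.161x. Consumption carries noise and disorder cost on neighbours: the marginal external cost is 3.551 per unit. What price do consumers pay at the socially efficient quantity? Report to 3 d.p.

Social marginal benefit = demand − MEC = 172.951 - 0.864x.
Set SMB = MC: 172.951 - 0.864x = 51.692 + 2.161x → x* = 40.0856.
Consumer price on the demand curve at x*: 176.502 − 0.864×40.0856 = 141.8680.

P = 141.868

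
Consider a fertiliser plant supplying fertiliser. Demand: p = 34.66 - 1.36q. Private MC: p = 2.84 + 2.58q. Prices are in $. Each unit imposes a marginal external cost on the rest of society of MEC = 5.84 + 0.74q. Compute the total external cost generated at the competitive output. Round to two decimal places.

$71.30

Market equilibrium (private): 2.84 + 2.58q = 34.66 - 1.36q → q_m = 8.0761.
Total external cost = ∫₀^{q_m} (5.84 + 0.74q) dq = 5.84×8.0761 + ½×0.74×8.0761² = 71.2971.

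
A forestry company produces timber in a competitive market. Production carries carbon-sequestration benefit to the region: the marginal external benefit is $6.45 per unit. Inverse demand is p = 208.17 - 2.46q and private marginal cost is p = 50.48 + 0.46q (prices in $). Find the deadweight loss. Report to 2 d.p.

Market equilibrium (private): 50.48 + 0.46q = 208.17 - 2.46q → q_m = 54.0034.
Social marginal cost = private MC − MEB = 44.03 + 0.46q.
Set SMC = demand: 44.03 + 0.46q = 208.17 - 2.46q → q* = 56.2123.
The loss is the area between SMC and demand from q* to q_m; with linear curves that's a triangle of height MEB(q_m).
DWL = ½ × 2.2089 × 6.4500 = 7.1237.

DWL = $7.12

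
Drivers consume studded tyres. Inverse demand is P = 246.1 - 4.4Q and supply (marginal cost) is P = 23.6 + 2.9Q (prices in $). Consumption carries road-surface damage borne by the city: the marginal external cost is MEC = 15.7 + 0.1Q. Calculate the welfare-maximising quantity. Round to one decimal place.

Q* = 27.9

Social marginal benefit = demand − MEC = 230.4 - 4.5Q.
Set SMB = MC: 230.4 - 4.5Q = 23.6 + 2.9Q → Q* = 27.9459.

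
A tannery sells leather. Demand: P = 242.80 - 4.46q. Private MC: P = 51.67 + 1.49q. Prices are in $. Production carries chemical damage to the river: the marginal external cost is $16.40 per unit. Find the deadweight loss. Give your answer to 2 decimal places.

DWL = $22.60

Market equilibrium (private): 51.67 + 1.49q = 242.80 - 4.46q → q_m = 32.1227.
Social marginal cost = private MC + MEC = 68.07 + 1.49q.
Set SMC = demand: 68.07 + 1.49q = 242.80 - 4.46q → q* = 29.3664.
The welfare-loss triangle has base |q_m − q*| and height MEC(q_m) (the vertical gap between SMC and demand is zero at q* and MEC at q_m).
DWL = ½ × 2.7563 × 16.4000 = 22.6017.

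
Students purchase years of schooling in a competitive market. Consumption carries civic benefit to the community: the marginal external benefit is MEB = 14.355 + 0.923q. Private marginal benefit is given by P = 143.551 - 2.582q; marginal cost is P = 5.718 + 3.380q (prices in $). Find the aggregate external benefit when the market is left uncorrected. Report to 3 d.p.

Market equilibrium (private): 5.718 + 3.380q = 143.551 - 2.582q → q_m = 23.1186.
Total external benefit = ∫₀^{q_m} (14.355 + 0.923q) dq = 14.355×23.1186 + ½×0.923×23.1186² = 578.5253.

$578.525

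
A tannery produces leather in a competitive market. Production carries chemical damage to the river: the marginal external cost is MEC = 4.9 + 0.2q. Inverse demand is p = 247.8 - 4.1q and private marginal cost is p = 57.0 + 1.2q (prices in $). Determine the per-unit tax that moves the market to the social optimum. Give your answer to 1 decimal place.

Social marginal cost = private MC + MEC = 61.9 + 1.4q.
Set SMC = demand: 61.9 + 1.4q = 247.8 - 4.1q → q* = 33.8000.
The Pigouvian tax equals MEC at q*: 4.9 + 0.2×33.8000 = 11.6600.

tax = $11.7 per unit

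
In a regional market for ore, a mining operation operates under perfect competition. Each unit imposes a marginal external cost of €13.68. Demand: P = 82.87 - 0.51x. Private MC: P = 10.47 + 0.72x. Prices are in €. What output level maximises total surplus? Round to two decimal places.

x* = 47.74

Social marginal cost = private MC + MEC = 24.15 + 0.72x.
Set SMC = demand: 24.15 + 0.72x = 82.87 - 0.51x → x* = 47.7398.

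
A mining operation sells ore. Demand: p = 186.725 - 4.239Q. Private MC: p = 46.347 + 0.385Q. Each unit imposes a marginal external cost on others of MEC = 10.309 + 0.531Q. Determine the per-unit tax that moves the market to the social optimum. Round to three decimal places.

tax = 23.707 per unit

Social marginal cost = private MC + MEC = 56.656 + 0.916Q.
Set SMC = demand: 56.656 + 0.916Q = 186.725 - 4.239Q → Q* = 25.2316.
The Pigouvian tax equals MEC at Q*: 10.309 + 0.531×25.2316 = 23.7070.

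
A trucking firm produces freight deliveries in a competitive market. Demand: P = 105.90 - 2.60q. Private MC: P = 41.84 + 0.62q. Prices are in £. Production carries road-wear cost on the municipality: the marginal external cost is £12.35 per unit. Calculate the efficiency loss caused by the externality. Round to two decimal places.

Market equilibrium (private): 41.84 + 0.62q = 105.90 - 2.60q → q_m = 19.8944.
Social marginal cost = private MC + MEC = 54.19 + 0.62q.
Set SMC = demand: 54.19 + 0.62q = 105.90 - 2.60q → q* = 16.0590.
The welfare-loss triangle has base |q_m − q*| and height MEC(q_m) (the vertical gap between SMC and demand is zero at q* and MEC at q_m).
DWL = ½ × 3.8354 × 12.3500 = 23.6836.

DWL = £23.68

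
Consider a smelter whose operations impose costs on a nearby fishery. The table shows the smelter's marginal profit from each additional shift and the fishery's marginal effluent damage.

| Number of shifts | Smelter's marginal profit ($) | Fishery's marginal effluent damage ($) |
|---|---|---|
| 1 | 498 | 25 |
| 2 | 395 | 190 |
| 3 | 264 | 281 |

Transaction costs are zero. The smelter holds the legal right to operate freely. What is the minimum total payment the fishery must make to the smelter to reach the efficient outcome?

$264

Left alone the smelter would choose level 3 (marginal profit stays positive).
Efficient level: k* = 2 (marginal profit ≥ marginal effluent damage through 2).
The fishery must at least cover the smelter's forgone profit from cutting 3→2: 264 = 264.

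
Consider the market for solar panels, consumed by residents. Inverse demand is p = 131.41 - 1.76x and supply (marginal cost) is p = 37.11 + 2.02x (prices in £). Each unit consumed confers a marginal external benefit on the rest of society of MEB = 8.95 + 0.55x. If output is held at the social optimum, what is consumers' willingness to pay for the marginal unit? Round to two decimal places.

Social marginal benefit = demand + MEB = 140.36 - 1.21x.
Set SMB = MC: 140.36 - 1.21x = 37.11 + 2.02x → x* = 31.9659.
Consumer price on the demand curve at x*: 131.41 − 1.76×31.9659 = 75.1500.

P = £75.15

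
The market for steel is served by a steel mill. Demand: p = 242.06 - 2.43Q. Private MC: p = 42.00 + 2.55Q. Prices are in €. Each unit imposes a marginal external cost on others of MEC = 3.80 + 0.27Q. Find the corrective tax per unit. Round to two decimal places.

Social marginal cost = private MC + MEC = 45.80 + 2.82Q.
Set SMC = demand: 45.80 + 2.82Q = 242.06 - 2.43Q → Q* = 37.3829.
The Pigouvian tax equals MEC at Q*: 3.80 + 0.27×37.3829 = 13.8934.

tax = €13.89 per unit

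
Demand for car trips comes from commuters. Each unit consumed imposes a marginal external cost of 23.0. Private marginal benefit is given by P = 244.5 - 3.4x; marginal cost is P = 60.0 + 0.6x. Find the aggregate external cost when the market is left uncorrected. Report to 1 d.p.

1060.9

Market equilibrium (private): 60.0 + 0.6x = 244.5 - 3.4x → x_m = 46.1250.
Total external cost = MEC × x_m = 23.0 × 46.1250 = 1060.8750.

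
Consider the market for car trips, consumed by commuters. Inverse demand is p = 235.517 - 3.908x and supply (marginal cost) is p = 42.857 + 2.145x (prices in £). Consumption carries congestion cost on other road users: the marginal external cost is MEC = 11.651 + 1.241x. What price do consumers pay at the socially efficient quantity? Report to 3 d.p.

Social marginal benefit = demand − MEC = 223.866 - 5.149x.
Set SMB = MC: 223.866 - 5.149x = 42.857 + 2.145x → x* = 24.8162.
Consumer price on the demand curve at x*: 235.517 − 3.908×24.8162 = 138.5353.

P = £138.535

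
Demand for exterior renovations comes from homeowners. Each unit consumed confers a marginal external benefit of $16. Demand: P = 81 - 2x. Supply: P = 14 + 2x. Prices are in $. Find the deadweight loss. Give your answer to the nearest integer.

DWL = $32

Market equilibrium (private): 14 + 2x = 81 - 2x → x_m = 16.7500.
Social marginal benefit = demand + MEB = 97 - 2x.
Set SMB = MC: 97 - 2x = 14 + 2x → x* = 20.7500.
Height of the DWL triangle at x_m is SMB(x_m) − MC(x_m) = MEB(x_m) = 16.0000.
DWL = ½ × 4.0000 × 16.0000 = 32.0000.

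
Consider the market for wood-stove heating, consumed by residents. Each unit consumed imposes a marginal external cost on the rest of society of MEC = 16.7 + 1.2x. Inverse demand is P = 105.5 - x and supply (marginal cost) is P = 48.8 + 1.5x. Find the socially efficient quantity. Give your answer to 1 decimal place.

Social marginal benefit = demand − MEC = 88.8 - 2.2x.
Set SMB = MC: 88.8 - 2.2x = 48.8 + 1.5x → x* = 10.8108.

x* = 10.8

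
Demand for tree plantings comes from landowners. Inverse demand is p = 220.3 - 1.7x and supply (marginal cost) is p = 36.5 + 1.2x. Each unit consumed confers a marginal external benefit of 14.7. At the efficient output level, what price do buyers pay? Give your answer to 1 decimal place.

P = 103.9

Social marginal benefit = demand + MEB = 235.0 - 1.7x.
Set SMB = MC: 235.0 - 1.7x = 36.5 + 1.2x → x* = 68.4483.
Consumer price on the demand curve at x*: 220.3 − 1.7×68.4483 = 103.9379.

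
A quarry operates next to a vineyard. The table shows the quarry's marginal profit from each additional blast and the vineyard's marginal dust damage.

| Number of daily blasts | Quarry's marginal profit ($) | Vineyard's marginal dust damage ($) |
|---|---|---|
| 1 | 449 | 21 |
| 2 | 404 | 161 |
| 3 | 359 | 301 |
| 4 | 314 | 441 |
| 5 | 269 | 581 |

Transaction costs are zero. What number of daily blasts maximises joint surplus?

3

Bargaining reaches the level where marginal profit last exceeds marginal dust damage.
That holds through level 3 (359 ≥ 301) but not at 4 (314 < 441).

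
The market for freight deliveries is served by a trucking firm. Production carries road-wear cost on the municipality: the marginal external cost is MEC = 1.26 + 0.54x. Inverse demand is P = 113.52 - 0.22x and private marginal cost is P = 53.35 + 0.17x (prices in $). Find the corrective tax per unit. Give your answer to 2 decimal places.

tax = $35.47 per unit

Social marginal cost = private MC + MEC = 54.61 + 0.71x.
Set SMC = demand: 54.61 + 0.71x = 113.52 - 0.22x → x* = 63.3441.
The Pigouvian tax equals MEC at x*: 1.26 + 0.54×63.3441 = 35.4658.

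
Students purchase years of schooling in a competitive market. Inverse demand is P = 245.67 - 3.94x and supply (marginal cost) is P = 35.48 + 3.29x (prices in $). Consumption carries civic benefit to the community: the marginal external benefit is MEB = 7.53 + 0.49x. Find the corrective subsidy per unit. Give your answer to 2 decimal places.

subsidy = $23.36 per unit

Social marginal benefit = demand + MEB = 253.20 - 3.45x.
Set SMB = MC: 253.20 - 3.45x = 35.48 + 3.29x → x* = 32.3027.
The Pigouvian subsidy equals MEB at x*: 7.53 + 0.49×32.3027 = 23.3583.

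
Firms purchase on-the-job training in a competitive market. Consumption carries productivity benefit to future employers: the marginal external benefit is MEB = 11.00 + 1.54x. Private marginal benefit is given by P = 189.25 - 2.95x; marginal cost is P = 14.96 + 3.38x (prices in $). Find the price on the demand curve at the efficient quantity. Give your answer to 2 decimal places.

Social marginal benefit = demand + MEB = 200.25 - 1.41x.
Set SMB = MC: 200.25 - 1.41x = 14.96 + 3.38x → x* = 38.6827.
Consumer price on the demand curve at x*: 189.25 − 2.95×38.6827 = 75.1360.

P = $75.14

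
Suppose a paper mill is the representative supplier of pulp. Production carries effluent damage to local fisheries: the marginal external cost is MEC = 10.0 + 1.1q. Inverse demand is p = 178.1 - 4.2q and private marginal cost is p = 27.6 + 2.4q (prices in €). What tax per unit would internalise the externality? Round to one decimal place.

tax = €30.1 per unit

Social marginal cost = private MC + MEC = 37.6 + 3.5q.
Set SMC = demand: 37.6 + 3.5q = 178.1 - 4.2q → q* = 18.2468.
The Pigouvian tax equals MEC at q*: 10.0 + 1.1×18.2468 = 30.0715.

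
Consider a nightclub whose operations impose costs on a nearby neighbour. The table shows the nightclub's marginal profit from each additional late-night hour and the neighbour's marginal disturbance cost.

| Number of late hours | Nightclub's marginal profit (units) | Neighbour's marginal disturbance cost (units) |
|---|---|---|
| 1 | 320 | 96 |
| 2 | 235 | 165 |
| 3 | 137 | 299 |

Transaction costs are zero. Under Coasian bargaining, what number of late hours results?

Bargaining reaches the level where marginal profit last exceeds marginal disturbance cost.
That holds through level 2 (235 ≥ 165) but not at 3 (137 < 299).

2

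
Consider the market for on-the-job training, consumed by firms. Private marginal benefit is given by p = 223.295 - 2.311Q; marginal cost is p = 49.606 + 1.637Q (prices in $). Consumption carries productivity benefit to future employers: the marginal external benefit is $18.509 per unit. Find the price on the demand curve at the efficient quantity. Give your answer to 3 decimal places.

P = $110.790

Social marginal benefit = demand + MEB = 241.804 - 2.311Q.
Set SMB = MC: 241.804 - 2.311Q = 49.606 + 1.637Q → Q* = 48.6824.
Consumer price on the demand curve at Q*: 223.295 − 2.311×48.6824 = 110.7900.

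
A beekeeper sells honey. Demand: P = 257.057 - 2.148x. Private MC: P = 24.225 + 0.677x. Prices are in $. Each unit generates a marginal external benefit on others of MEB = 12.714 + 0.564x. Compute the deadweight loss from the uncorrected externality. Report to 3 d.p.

Market equilibrium (private): 24.225 + 0.677x = 257.057 - 2.148x → x_m = 82.4184.
Social marginal cost = private MC − MEB = 11.511 + 0.113x.
Set SMC = demand: 11.511 + 0.113x = 257.057 - 2.148x → x* = 108.6006.
Between x* and x_m the wedge demand − SMC runs linearly from 0 to MEB(x_m), so the loss is a triangle.
DWL = ½ × 26.1822 × 59.1980 = 774.9669.

DWL = $774.967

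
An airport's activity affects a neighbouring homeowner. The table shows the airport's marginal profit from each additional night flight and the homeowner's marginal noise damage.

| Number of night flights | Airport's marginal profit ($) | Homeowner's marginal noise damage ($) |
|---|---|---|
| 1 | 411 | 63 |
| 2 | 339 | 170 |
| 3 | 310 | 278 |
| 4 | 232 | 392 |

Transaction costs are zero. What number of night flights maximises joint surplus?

3

Bargaining reaches the level where marginal profit last exceeds marginal noise damage.
That holds through level 3 (310 ≥ 278) but not at 4 (232 < 392).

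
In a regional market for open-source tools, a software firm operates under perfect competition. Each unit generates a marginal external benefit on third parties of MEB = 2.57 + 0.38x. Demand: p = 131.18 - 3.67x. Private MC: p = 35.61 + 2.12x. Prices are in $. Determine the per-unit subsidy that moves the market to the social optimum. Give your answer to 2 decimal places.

Social marginal cost = private MC − MEB = 33.04 + 1.74x.
Set SMC = demand: 33.04 + 1.74x = 131.18 - 3.67x → x* = 18.1405.
The Pigouvian subsidy equals MEB at x*: 2.57 + 0.38×18.1405 = 9.4634.

subsidy = $9.46 per unit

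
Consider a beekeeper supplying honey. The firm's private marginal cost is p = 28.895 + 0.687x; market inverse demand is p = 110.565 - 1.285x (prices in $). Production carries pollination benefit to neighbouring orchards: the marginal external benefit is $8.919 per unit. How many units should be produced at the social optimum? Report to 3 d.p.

x* = 45.938

Social marginal cost = private MC − MEB = 19.976 + 0.687x.
Set SMC = demand: 19.976 + 0.687x = 110.565 - 1.285x → x* = 45.9376.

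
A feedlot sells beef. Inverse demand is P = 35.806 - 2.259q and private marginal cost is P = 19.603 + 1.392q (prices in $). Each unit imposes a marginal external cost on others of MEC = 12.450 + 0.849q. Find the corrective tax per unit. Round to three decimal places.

tax = $13.158 per unit

Social marginal cost = private MC + MEC = 32.053 + 2.241q.
Set SMC = demand: 32.053 + 2.241q = 35.806 - 2.259q → q* = 0.8340.
The Pigouvian tax equals MEC at q*: 12.450 + 0.849×0.8340 = 13.1581.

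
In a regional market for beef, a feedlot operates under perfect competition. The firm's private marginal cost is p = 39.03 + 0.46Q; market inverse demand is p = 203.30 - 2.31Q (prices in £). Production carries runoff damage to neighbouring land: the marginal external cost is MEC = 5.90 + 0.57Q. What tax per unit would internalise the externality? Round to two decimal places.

Social marginal cost = private MC + MEC = 44.93 + 1.03Q.
Set SMC = demand: 44.93 + 1.03Q = 203.30 - 2.31Q → Q* = 47.4162.
The Pigouvian tax equals MEC at Q*: 5.90 + 0.57×47.4162 = 32.9272.

tax = £32.93 per unit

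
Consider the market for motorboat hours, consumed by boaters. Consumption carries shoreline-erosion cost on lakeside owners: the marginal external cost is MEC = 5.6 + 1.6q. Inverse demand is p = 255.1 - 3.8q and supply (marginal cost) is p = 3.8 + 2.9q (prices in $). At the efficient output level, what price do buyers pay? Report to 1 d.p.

Social marginal benefit = demand − MEC = 249.5 - 5.4q.
Set SMB = MC: 249.5 - 5.4q = 3.8 + 2.9q → q* = 29.6024.
Consumer price on the demand curve at q*: 255.1 − 3.8×29.6024 = 142.6109.

P = $142.6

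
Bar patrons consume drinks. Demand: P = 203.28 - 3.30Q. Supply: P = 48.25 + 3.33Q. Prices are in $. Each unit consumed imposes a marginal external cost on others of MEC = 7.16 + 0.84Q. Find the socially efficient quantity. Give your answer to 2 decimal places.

Q* = 19.80

Social marginal benefit = demand − MEC = 196.12 - 4.14Q.
Set SMB = MC: 196.12 - 4.14Q = 48.25 + 3.33Q → Q* = 19.7952.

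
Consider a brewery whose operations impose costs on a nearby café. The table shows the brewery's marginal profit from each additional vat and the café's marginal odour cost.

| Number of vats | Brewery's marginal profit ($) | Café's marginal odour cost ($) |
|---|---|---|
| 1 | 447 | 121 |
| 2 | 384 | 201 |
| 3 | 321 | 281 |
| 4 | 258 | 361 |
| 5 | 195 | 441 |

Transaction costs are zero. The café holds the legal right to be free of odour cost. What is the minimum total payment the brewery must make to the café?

$603

Efficient level: marginal profit ≥ marginal odour cost through level 3, so k* = 3.
With the café holding the right, the brewery must at least compensate total damage at k*: 121 + 201 + 281 = 603.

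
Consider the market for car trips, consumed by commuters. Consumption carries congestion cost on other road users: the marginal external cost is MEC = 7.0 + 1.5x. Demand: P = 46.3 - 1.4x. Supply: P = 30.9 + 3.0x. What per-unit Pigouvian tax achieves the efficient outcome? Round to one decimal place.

tax = 9.1 per unit

Social marginal benefit = demand − MEC = 39.3 - 2.9x.
Set SMB = MC: 39.3 - 2.9x = 30.9 + 3.0x → x* = 1.4237.
The Pigouvian tax equals MEC at x*: 7.0 + 1.5×1.4237 = 9.1356.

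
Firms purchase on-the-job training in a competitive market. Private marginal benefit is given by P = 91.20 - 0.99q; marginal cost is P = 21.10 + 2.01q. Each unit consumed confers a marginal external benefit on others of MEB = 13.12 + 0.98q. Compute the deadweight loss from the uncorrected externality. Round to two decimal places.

DWL = 321.14

Market equilibrium (private): 21.10 + 2.01q = 91.20 - 0.99q → q_m = 23.3667.
Social marginal benefit = demand + MEB = 104.32 - 0.01q.
Set SMB = MC: 104.32 - 0.01q = 21.10 + 2.01q → q* = 41.1980.
Between q* and q_m the wedge SMB − MC runs linearly from 0 to MEB(q_m), so the loss is a triangle.
DWL = ½ × 17.8313 × 36.0193 = 321.1355.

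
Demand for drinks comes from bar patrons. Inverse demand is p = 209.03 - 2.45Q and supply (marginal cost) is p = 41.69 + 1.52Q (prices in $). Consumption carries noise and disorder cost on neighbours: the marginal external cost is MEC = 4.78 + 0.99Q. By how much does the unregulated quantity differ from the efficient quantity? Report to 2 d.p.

9.38 units

Market equilibrium (private): 41.69 + 1.52Q = 209.03 - 2.45Q → Q_m = 42.1511.
Social marginal benefit = demand − MEC = 204.25 - 3.44Q.
Set SMB = MC: 204.25 - 3.44Q = 41.69 + 1.52Q → Q* = 32.7742.
Gap = |42.1511 − 32.7742| = 9.3769.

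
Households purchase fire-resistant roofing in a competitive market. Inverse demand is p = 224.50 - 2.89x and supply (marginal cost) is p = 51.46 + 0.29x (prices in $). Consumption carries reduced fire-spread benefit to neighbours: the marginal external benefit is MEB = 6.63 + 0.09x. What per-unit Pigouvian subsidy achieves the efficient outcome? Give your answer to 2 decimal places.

Social marginal benefit = demand + MEB = 231.13 - 2.80x.
Set SMB = MC: 231.13 - 2.80x = 51.46 + 0.29x → x* = 58.1456.
The Pigouvian subsidy equals MEB at x*: 6.63 + 0.09×58.1456 = 11.8631.

subsidy = $11.86 per unit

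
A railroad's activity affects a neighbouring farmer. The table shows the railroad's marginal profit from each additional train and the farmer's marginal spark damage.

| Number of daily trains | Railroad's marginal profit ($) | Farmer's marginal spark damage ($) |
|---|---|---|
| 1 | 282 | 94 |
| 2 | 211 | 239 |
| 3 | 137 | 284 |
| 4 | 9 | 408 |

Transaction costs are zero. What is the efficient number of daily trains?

1

Bargaining reaches the level where marginal profit last exceeds marginal spark damage.
That holds through level 1 (282 ≥ 94) but not at 2 (211 < 239).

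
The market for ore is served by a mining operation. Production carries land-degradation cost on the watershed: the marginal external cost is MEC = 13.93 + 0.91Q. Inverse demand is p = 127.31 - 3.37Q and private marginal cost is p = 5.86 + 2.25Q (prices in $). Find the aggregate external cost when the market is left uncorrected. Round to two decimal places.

$513.52

Market equilibrium (private): 5.86 + 2.25Q = 127.31 - 3.37Q → Q_m = 21.6103.
Total external cost = ∫₀^{Q_m} (13.93 + 0.91Q) dQ = 13.93×21.6103 + ½×0.91×21.6103² = 513.5188.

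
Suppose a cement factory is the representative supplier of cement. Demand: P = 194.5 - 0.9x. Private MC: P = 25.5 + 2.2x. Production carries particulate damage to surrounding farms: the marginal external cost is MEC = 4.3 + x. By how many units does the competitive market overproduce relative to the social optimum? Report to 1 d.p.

14.3 units

Market equilibrium (private): 25.5 + 2.2x = 194.5 - 0.9x → x_m = 54.5161.
Social marginal cost = private MC + MEC = 29.8 + 3.2x.
Set SMC = demand: 29.8 + 3.2x = 194.5 - 0.9x → x* = 40.1707.
Gap = |54.5161 − 40.1707| = 14.3454.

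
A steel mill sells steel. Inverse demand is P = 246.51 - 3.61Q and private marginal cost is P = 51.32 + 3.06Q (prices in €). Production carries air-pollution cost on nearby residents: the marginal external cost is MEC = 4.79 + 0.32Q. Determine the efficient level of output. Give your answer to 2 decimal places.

Social marginal cost = private MC + MEC = 56.11 + 3.38Q.
Set SMC = demand: 56.11 + 3.38Q = 246.51 - 3.61Q → Q* = 27.2389.

Q* = 27.24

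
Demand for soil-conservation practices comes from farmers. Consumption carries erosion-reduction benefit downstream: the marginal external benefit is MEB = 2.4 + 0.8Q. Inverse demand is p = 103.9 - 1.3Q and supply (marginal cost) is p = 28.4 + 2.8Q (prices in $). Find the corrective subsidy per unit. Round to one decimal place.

subsidy = $21.3 per unit

Social marginal benefit = demand + MEB = 106.3 - 0.5Q.
Set SMB = MC: 106.3 - 0.5Q = 28.4 + 2.8Q → Q* = 23.6061.
The Pigouvian subsidy equals MEB at Q*: 2.4 + 0.8×23.6061 = 21.2849.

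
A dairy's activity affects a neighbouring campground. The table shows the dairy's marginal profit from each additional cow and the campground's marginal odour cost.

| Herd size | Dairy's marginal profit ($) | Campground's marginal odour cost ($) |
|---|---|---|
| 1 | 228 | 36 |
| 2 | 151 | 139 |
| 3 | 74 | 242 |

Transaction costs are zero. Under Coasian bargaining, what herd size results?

2

Bargaining reaches the level where marginal profit last exceeds marginal odour cost.
That holds through level 2 (151 ≥ 139) but not at 3 (74 < 242).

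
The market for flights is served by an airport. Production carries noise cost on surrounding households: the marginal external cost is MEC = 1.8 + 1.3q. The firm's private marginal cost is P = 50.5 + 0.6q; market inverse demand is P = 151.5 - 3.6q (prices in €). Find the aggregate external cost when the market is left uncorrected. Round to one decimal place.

Market equilibrium (private): 50.5 + 0.6q = 151.5 - 3.6q → q_m = 24.0476.
Total external cost = ∫₀^{q_m} (1.8 + 1.3q) dq = 1.8×24.0476 + ½×1.3×24.0476² = 419.1723.

€419.2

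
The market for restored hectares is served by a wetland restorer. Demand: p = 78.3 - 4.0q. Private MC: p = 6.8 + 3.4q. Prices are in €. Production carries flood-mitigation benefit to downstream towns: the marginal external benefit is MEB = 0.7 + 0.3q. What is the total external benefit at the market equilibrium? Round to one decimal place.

Market equilibrium (private): 6.8 + 3.4q = 78.3 - 4.0q → q_m = 9.6622.
Total external benefit = ∫₀^{q_m} (0.7 + 0.3q) dq = 0.7×9.6622 + ½×0.3×9.6622² = 20.7673.

€20.8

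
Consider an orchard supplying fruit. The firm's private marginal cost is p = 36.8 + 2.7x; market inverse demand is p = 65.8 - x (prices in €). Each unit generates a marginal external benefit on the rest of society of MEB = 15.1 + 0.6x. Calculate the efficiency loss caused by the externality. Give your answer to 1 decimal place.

Market equilibrium (private): 36.8 + 2.7x = 65.8 - x → x_m = 7.8378.
Social marginal cost = private MC − MEB = 21.7 + 2.1x.
Set SMC = demand: 21.7 + 2.1x = 65.8 - x → x* = 14.2258.
Between x* and x_m the wedge demand − SMC runs linearly from 0 to MEB(x_m), so the loss is a triangle.
DWL = ½ × 6.3880 × 19.8027 = 63.2498.

DWL = €63.2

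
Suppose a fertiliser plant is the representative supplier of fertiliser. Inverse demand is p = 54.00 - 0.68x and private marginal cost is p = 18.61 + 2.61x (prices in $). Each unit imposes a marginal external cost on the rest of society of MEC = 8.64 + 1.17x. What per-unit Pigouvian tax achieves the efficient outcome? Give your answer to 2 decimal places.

tax = $15.66 per unit

Social marginal cost = private MC + MEC = 27.25 + 3.78x.
Set SMC = demand: 27.25 + 3.78x = 54.00 - 0.68x → x* = 5.9978.
The Pigouvian tax equals MEC at x*: 8.64 + 1.17×5.9978 = 15.6574.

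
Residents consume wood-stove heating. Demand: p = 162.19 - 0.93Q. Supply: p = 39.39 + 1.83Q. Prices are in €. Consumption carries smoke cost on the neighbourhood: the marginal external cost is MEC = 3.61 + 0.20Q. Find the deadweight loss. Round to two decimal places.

DWL = €26.43

Market equilibrium (private): 39.39 + 1.83Q = 162.19 - 0.93Q → Q_m = 44.4928.
Social marginal benefit = demand − MEC = 158.58 - 1.13Q.
Set SMB = MC: 158.58 - 1.13Q = 39.39 + 1.83Q → Q* = 40.2669.
Between Q* and Q_m the wedge MC − SMB runs linearly from 0 to MEC(Q_m), so the loss is a triangle.
DWL = ½ × 4.2259 × 12.5086 = 26.4300.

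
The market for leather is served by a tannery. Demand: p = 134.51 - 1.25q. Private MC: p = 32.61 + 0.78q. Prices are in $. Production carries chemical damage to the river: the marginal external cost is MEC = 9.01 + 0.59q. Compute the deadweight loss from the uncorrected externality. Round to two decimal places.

Market equilibrium (private): 32.61 + 0.78q = 134.51 - 1.25q → q_m = 50.1970.
Social marginal cost = private MC + MEC = 41.62 + 1.37q.
Set SMC = demand: 41.62 + 1.37q = 134.51 - 1.25q → q* = 35.4542.
Between q* and q_m the wedge SMC − demand runs linearly from 0 to MEC(q_m), so the loss is a triangle.
DWL = ½ × 14.7428 × 38.6263 = 284.7299.

DWL = $284.73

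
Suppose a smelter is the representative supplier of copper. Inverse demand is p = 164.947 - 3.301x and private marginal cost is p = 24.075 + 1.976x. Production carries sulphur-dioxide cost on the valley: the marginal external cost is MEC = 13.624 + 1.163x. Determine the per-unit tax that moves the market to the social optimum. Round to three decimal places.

tax = 36.604 per unit

Social marginal cost = private MC + MEC = 37.699 + 3.139x.
Set SMC = demand: 37.699 + 3.139x = 164.947 - 3.301x → x* = 19.7590.
The Pigouvian tax equals MEC at x*: 13.624 + 1.163×19.7590 = 36.6037.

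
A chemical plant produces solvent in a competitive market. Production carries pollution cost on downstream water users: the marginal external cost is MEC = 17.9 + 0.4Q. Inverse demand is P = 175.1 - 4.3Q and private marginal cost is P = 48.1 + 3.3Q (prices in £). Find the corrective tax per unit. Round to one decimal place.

Social marginal cost = private MC + MEC = 66.0 + 3.7Q.
Set SMC = demand: 66.0 + 3.7Q = 175.1 - 4.3Q → Q* = 13.6375.
The Pigouvian tax equals MEC at Q*: 17.9 + 0.4×13.6375 = 23.3550.

tax = £23.4 per unit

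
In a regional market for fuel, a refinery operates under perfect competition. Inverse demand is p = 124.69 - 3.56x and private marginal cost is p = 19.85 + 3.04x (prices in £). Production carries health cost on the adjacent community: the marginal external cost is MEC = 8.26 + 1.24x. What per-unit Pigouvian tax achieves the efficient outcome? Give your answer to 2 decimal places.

Social marginal cost = private MC + MEC = 28.11 + 4.28x.
Set SMC = demand: 28.11 + 4.28x = 124.69 - 3.56x → x* = 12.3189.
The Pigouvian tax equals MEC at x*: 8.26 + 1.24×12.3189 = 23.5354.

tax = £23.54 per unit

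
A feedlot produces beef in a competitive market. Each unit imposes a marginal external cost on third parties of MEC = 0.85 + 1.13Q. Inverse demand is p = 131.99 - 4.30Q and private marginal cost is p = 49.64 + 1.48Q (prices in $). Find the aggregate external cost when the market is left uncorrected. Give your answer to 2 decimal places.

Market equilibrium (private): 49.64 + 1.48Q = 131.99 - 4.30Q → Q_m = 14.2474.
Total external cost = ∫₀^{Q_m} (0.85 + 1.13Q) dQ = 0.85×14.2474 + ½×1.13×14.2474² = 126.7987.

$126.80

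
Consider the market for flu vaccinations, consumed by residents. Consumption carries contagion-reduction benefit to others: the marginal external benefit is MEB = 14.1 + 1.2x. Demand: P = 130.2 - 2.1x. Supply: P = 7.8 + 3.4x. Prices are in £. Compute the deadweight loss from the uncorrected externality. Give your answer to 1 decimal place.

Market equilibrium (private): 7.8 + 3.4x = 130.2 - 2.1x → x_m = 22.2545.
Social marginal benefit = demand + MEB = 144.3 - 0.9x.
Set SMB = MC: 144.3 - 0.9x = 7.8 + 3.4x → x* = 31.7442.
Between x* and x_m the wedge SMB − MC runs linearly from 0 to MEB(x_m), so the loss is a triangle.
DWL = ½ × 9.4897 × 40.8055 = 193.6160.

DWL = £193.6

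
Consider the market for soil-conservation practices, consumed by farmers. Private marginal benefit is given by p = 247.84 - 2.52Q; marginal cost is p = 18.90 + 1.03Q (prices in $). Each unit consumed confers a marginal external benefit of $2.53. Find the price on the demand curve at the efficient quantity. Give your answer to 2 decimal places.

Social marginal benefit = demand + MEB = 250.37 - 2.52Q.
Set SMB = MC: 250.37 - 2.52Q = 18.90 + 1.03Q → Q* = 65.2028.
Consumer price on the demand curve at Q*: 247.84 − 2.52×65.2028 = 83.5289.

P = $83.53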